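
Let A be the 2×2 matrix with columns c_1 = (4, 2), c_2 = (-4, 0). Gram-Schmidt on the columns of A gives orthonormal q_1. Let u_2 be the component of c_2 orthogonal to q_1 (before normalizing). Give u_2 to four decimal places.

c_1 = (4, 2); ‖c_1‖ = 4.4721, so q_1 = (0.8944, 0.4472).
q_1·c_2 = 0.8944·(-4) + 0.4472·0 = -3.5777.
u_2 = c_2 + 3.5777·q_1 = (-0.8000, 1.6000).

u_2 = (-0.8000, 1.6000)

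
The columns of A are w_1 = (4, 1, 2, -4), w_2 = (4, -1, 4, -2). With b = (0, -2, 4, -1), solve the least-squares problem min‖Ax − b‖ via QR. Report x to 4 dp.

w_1 = (4, 1, 2, -4); ‖w_1‖ = 6.0828, so q_1 = (0.6576, 0.1644, 0.3288, -0.6576).
q_1·w_2 = 0.6576·4 + 0.1644·(-1) + 0.3288·4 + (-0.6576)·(-2) = 5.0964.
u_2 = w_2 − 5.0964·q_1 = (0.6486, -1.8378, 2.3243, 1.3514).
‖u_2‖ = 3.3207, so q_2 = (0.1953, -0.5534, 0.7000, 0.4069).
Qᵀb = (1.6440, 3.4998).
Back-substitute: x_2 = 3.4998/3.3207 = 1.0539.
x_1 = (1.6440 − 5.0964·1.0539)/6.0828 = -0.6127.

x = (-0.6127, 1.0539)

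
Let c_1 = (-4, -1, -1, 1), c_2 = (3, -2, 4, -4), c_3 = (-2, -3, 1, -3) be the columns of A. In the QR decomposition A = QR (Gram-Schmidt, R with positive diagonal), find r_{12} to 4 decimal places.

r_{12} = -4.1295

c_1 = (-4, -1, -1, 1); ‖c_1‖ = 4.3589, so e_1 = (-0.9177, -0.2294, -0.2294, 0.2294).
r_{12} = e_1·c_2 = -4.1295.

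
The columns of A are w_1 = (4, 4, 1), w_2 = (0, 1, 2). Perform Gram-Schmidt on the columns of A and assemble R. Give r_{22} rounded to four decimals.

r_{22} = 1.9771

w_1 = (4, 4, 1); ‖w_1‖ = 5.7446, so e_1 = (0.6963, 0.6963, 0.1741).
e_1·w_2 = 0.6963·0 + 0.6963·1 + 0.1741·2 = 1.0445.
u_2 = w_2 − 1.0445·e_1 = (-0.7273, 0.2727, 1.8182).
r_{22} = ‖u_2‖ = 1.9771.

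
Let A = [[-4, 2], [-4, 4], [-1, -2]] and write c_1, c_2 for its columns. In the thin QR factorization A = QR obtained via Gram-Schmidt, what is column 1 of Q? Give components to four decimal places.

c_1 = (-4, -4, -1); ‖c_1‖ = 5.7446, so q_1 = (-0.6963, -0.6963, -0.1741).

q_1 = (-0.6963, -0.6963, -0.1741)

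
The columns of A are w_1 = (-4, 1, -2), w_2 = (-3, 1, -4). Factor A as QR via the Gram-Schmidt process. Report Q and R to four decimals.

q_1 = w_1/‖w_1‖ = (-4, 1, -2)/4.5826 = (-0.8729, 0.2182, -0.4364).
r_{12} = q_1·w_2 = 4.5826.
u_2 = w_2 − 4.5826·q_1 = (1.0000, 0.0000, -2.0000).
‖u_2‖ = 2.2361, so q_2 = (0.4472, 0.0000, -0.8944).

Q = [[-0.8729, 0.4472], [0.2182, 0.0000], [-0.4364, -0.8944]], R = [[4.5826, 4.5826], [0.0000, 2.2361]]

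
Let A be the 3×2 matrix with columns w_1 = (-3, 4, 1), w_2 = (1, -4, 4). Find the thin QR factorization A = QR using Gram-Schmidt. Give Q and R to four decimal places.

w_1 = (-3, 4, 1); ‖w_1‖ = 5.0990, so q_1 = (-0.5883, 0.7845, 0.1961).
q_1·w_2 = (-0.5883)·1 + 0.7845·(-4) + 0.1961·4 = -2.9417.
u_2 = w_2 + 2.9417·q_1 = (-0.7308, -1.6923, 4.5769).
‖u_2‖ = 4.9342, so q_2 = (-0.1481, -0.3430, 0.9276).

Q = [[-0.5883, -0.1481], [0.7845, -0.3430], [0.1961, 0.9276]], R = [[5.0990, -2.9417], [0.0000, 4.9342]]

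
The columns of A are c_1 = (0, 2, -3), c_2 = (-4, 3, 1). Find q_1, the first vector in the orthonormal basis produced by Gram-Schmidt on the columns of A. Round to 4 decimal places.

c_1 = (0, 2, -3); ‖c_1‖ = 3.6056, so q_1 = (0.0000, 0.5547, -0.8321).

q_1 = (0.0000, 0.5547, -0.8321)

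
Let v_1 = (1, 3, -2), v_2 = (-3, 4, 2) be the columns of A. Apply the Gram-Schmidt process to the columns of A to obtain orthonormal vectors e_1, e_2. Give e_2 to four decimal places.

v_1 = (1, 3, -2); ‖v_1‖ = 3.7417, so e_1 = (0.2673, 0.8018, -0.5345).
e_1·v_2 = 0.2673·(-3) + 0.8018·4 + (-0.5345)·2 = 1.3363.
u_2 = v_2 − 1.3363·e_1 = (-3.3571, 2.9286, 2.7143).
‖u_2‖ = 5.2167, so e_2 = (-0.6435, 0.5614, 0.5203).

e_2 = (-0.6435, 0.5614, 0.5203)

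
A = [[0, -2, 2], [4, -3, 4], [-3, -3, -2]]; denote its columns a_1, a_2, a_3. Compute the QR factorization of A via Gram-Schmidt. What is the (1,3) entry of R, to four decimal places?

a_1 = (0, 4, -3); ‖a_1‖ = 5.0000, so q_1 = (0.0000, 0.8000, -0.6000).
r_{13} = q_1·a_3 = 4.4000.

r_{13} = 4.4000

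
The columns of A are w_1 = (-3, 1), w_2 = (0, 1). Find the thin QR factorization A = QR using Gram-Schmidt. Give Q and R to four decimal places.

Q = [[-0.9487, 0.3162], [0.3162, 0.9487]], R = [[3.1623, 0.3162], [0.0000, 0.9487]]

w_1 = (-3, 1); ‖w_1‖ = 3.1623, so e_1 = (-0.9487, 0.3162).
e_1·w_2 = (-0.9487)·0 + 0.3162·1 = 0.3162.
u_2 = w_2 − 0.3162·e_1 = (0.3000, 0.9000).
‖u_2‖ = 0.9487, so e_2 = (0.3162, 0.9487).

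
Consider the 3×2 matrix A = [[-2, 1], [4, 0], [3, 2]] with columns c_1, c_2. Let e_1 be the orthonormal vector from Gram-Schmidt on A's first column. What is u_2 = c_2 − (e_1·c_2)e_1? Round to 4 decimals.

c_1 = (-2, 4, 3); ‖c_1‖ = 5.3852, so e_1 = (-0.3714, 0.7428, 0.5571).
e_1·c_2 = (-0.3714)·1 + 0.7428·0 + 0.5571·2 = 0.7428.
u_2 = c_2 − 0.7428·e_1 = (1.2759, -0.5517, 1.5862).

u_2 = (1.2759, -0.5517, 1.5862)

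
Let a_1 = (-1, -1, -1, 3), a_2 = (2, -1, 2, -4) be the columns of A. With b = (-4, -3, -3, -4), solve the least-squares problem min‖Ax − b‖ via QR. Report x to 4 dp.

x = (0.3333, 0.4000)

a_1 = (-1, -1, -1, 3); ‖a_1‖ = 3.4641, so e_1 = (-0.2887, -0.2887, -0.2887, 0.8660).
e_1·a_2 = (-0.2887)·2 + (-0.2887)·(-1) + (-0.2887)·2 + 0.8660·(-4) = -4.3301.
u_2 = a_2 + 4.3301·e_1 = (0.7500, -2.2500, 0.7500, -0.2500).
‖u_2‖ = 2.5000, so e_2 = (0.3000, -0.9000, 0.3000, -0.1000).
Qᵀb = (-0.5774, 1.0000).
Back-substitute: x_2 = 1.0000/2.5000 = 0.4000.
x_1 = (-0.5774 + 4.3301·0.4000)/3.4641 = 0.3333.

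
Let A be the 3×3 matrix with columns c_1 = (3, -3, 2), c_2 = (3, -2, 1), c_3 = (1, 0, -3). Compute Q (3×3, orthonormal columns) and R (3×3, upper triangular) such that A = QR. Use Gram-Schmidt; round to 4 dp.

Q = [[0.6396, 0.7337, -0.2294], [-0.6396, 0.3424, -0.6882], [0.4264, -0.5869, -0.6882]], R = [[4.6904, 3.6244, -0.6396], [0.0000, 0.9293, 2.4945], [0.0000, 0.0000, 1.8353]]

q_1 = c_1/‖c_1‖ = (3, -3, 2)/4.6904 = (0.6396, -0.6396, 0.4264).
r_{12} = q_1·c_2 = 3.6244.
u_2 = c_2 − 3.6244·q_1 = (0.6818, 0.3182, -0.5455).
‖u_2‖ = 0.9293, so q_2 = (0.7337, 0.3424, -0.5869).
r_{13} = q_1·c_3 = -0.6396; r_{23} = q_2·c_3 = 2.4945.
u_3 = c_3 + 0.6396·q_1 − 2.4945·q_2 = (-0.4211, -1.2632, -1.2632).
‖u_3‖ = 1.8353, so q_3 = (-0.2294, -0.6882, -0.6882).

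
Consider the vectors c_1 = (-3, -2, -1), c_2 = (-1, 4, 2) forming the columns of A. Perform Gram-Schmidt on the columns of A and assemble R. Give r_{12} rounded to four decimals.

c_1 = (-3, -2, -1); ‖c_1‖ = 3.7417, so e_1 = (-0.8018, -0.5345, -0.2673).
r_{12} = e_1·c_2 = -1.8708.

r_{12} = -1.8708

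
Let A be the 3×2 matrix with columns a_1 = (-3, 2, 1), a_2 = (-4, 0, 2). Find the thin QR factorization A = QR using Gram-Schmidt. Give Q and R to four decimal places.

a_1 = (-3, 2, 1); ‖a_1‖ = 3.7417, so q_1 = (-0.8018, 0.5345, 0.2673).
q_1·a_2 = (-0.8018)·(-4) + 0.5345·0 + 0.2673·2 = 3.7417.
u_2 = a_2 − 3.7417·q_1 = (-1.0000, -2.0000, 1.0000).
‖u_2‖ = 2.4495, so q_2 = (-0.4082, -0.8165, 0.4082).

Q = [[-0.8018, -0.4082], [0.5345, -0.8165], [0.2673, 0.4082]], R = [[3.7417, 3.7417], [0.0000, 2.4495]]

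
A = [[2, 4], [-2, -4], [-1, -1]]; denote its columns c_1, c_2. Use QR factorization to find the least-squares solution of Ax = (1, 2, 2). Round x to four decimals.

x = (-3.7500, 1.7500)

q_1 = c_1/‖c_1‖ = (2, -2, -1)/3.0000 = (0.6667, -0.6667, -0.3333).
r_{12} = q_1·c_2 = 5.6667.
u_2 = c_2 − 5.6667·q_1 = (0.2222, -0.2222, 0.8889).
‖u_2‖ = 0.9428, so q_2 = (0.2357, -0.2357, 0.9428).
Qᵀb = (-1.3333, 1.6499).
Back-substitute: x_2 = 1.6499/0.9428 = 1.7500.
x_1 = (-1.3333 − 5.6667·1.7500)/3.0000 = -3.7500.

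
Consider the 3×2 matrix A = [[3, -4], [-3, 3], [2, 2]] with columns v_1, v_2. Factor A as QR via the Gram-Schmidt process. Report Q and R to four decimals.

Q = [[0.6396, -0.4223], [-0.6396, 0.1712], [0.4264, 0.8902]], R = [[4.6904, -3.6244], [0.0000, 3.9829]]

v_1 = (3, -3, 2); ‖v_1‖ = 4.6904, so q_1 = (0.6396, -0.6396, 0.4264).
q_1·v_2 = 0.6396·(-4) + (-0.6396)·3 + 0.4264·2 = -3.6244.
u_2 = v_2 + 3.6244·q_1 = (-1.6818, 0.6818, 3.5455).
‖u_2‖ = 3.9829, so q_2 = (-0.4223, 0.1712, 0.8902).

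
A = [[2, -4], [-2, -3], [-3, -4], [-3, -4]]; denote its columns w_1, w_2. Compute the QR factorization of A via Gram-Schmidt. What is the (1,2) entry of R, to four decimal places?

r_{12} = 4.3146

w_1 = (2, -2, -3, -3); ‖w_1‖ = 5.0990, so q_1 = (0.3922, -0.3922, -0.5883, -0.5883).
r_{12} = q_1·w_2 = 4.3146.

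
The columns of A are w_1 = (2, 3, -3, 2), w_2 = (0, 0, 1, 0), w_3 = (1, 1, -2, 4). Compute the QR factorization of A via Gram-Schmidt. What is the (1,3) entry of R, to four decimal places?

r_{13} = 3.7262

w_1 = (2, 3, -3, 2); ‖w_1‖ = 5.0990, so q_1 = (0.3922, 0.5883, -0.5883, 0.3922).
r_{13} = q_1·w_3 = 3.7262.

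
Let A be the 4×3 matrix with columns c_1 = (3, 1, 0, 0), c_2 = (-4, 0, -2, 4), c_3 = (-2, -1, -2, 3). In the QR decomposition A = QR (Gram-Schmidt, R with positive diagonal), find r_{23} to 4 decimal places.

r_{23} = 3.3566

c_1 = (3, 1, 0, 0); ‖c_1‖ = 3.1623, so q_1 = (0.9487, 0.3162, 0.0000, 0.0000).
q_1·c_2 = 0.9487·(-4) + 0.3162·0 + 0.0000·(-2) + 0.0000·4 = -3.7947.
u_2 = c_2 + 3.7947·q_1 = (-0.4000, 1.2000, -2.0000, 4.0000).
‖u_2‖ = 4.6476, so q_2 = (-0.0861, 0.2582, -0.4303, 0.8607).
r_{23} = q_2·c_3 = 3.3566.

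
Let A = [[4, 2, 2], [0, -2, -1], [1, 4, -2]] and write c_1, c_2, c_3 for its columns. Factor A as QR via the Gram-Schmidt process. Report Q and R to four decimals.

q_1 = c_1/‖c_1‖ = (4, 0, 1)/4.1231 = (0.9701, 0.0000, 0.2425).
r_{12} = q_1·c_2 = 2.9104.
u_2 = c_2 − 2.9104·q_1 = (-0.8235, -2.0000, 3.2941).
‖u_2‖ = 3.9407, so q_2 = (-0.2090, -0.5075, 0.8359).
r_{13} = q_1·c_3 = 1.4552; r_{23} = q_2·c_3 = -1.5823.
u_3 = c_3 − 1.4552·q_1 + 1.5823·q_2 = (0.2576, -1.8030, -1.0303).
‖u_3‖ = 2.0926, so q_3 = (0.1231, -0.8616, -0.4924).

Q = [[0.9701, -0.2090, 0.1231], [0.0000, -0.5075, -0.8616], [0.2425, 0.8359, -0.4924]], R = [[4.1231, 2.9104, 1.4552], [0.0000, 3.9407, -1.5823], [0.0000, 0.0000, 2.0926]]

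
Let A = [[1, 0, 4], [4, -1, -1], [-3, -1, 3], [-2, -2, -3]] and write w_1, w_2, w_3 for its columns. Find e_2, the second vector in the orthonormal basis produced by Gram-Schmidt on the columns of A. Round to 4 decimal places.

w_1 = (1, 4, -3, -2); ‖w_1‖ = 5.4772, so e_1 = (0.1826, 0.7303, -0.5477, -0.3651).
e_1·w_2 = 0.1826·0 + 0.7303·(-1) + (-0.5477)·(-1) + (-0.3651)·(-2) = 0.5477.
u_2 = w_2 − 0.5477·e_1 = (-0.1000, -1.4000, -0.7000, -1.8000).
‖u_2‖ = 2.3875, so e_2 = (-0.0419, -0.5864, -0.2932, -0.7539).

e_2 = (-0.0419, -0.5864, -0.2932, -0.7539)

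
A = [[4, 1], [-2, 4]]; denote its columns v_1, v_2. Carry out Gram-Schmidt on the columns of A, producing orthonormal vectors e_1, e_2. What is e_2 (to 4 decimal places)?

e_1 = v_1/‖v_1‖ = (4, -2)/4.4721 = (0.8944, -0.4472).
r_{12} = e_1·v_2 = -0.8944.
u_2 = v_2 + 0.8944·e_1 = (1.8000, 3.6000).
‖u_2‖ = 4.0249, so e_2 = (0.4472, 0.8944).

e_2 = (0.4472, 0.8944)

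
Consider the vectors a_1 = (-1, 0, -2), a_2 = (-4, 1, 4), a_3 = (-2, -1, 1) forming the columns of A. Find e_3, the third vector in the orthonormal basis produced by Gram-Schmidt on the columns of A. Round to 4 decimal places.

e_1 = a_1/‖a_1‖ = (-1, 0, -2)/2.2361 = (-0.4472, 0.0000, -0.8944).
r_{12} = e_1·a_2 = -1.7889.
u_2 = a_2 + 1.7889·e_1 = (-4.8000, 1.0000, 2.4000).
‖u_2‖ = 5.4589, so e_2 = (-0.8793, 0.1832, 0.4396).
r_{13} = e_1·a_3 = 0.0000; r_{23} = e_2·a_3 = 2.0150.
u_3 = a_3 + 0.0000·e_1 − 2.0150·e_2 = (-0.2282, -1.3691, 0.1141).
‖u_3‖ = 1.3927, so e_3 = (-0.1638, -0.9831, 0.0819).

e_3 = (-0.1638, -0.9831, 0.0819)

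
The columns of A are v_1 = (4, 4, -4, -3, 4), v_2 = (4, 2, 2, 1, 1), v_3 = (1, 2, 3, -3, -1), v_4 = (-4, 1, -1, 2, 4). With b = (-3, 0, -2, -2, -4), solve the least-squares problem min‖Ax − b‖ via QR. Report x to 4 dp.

x = (0.0610, -1.1279, 0.2824, -0.3465)

v_1 = (4, 4, -4, -3, 4); ‖v_1‖ = 8.5440, so e_1 = (0.4682, 0.4682, -0.4682, -0.3511, 0.4682).
e_1·v_2 = 0.4682·4 + 0.4682·2 + (-0.4682)·2 + (-0.3511)·1 + 0.4682·1 = 1.9897.
u_2 = v_2 − 1.9897·e_1 = (3.0685, 1.0685, 2.9315, 1.6986, 0.0685).
‖u_2‖ = 4.6948, so e_2 = (0.6536, 0.2276, 0.6244, 0.3618, 0.0146).
e_1·v_3 = 0.4682·1 + 0.4682·2 + (-0.4682)·3 + (-0.3511)·(-3) + 0.4682·(-1) = 0.5852; e_2·v_3 = 0.6536·1 + 0.2276·2 + 0.6244·3 + 0.3618·(-3) + 0.0146·(-1) = 1.8820.
u_3 = v_3 − 0.5852·e_1 − 1.8820·e_2 = (-0.5040, 1.2977, 2.0988, -3.4755, -1.3014).
‖u_3‖ = 4.4850, so e_3 = (-0.1124, 0.2893, 0.4680, -0.7749, -0.2902).
e_1·v_4 = 0.4682·(-4) + 0.4682·1 + (-0.4682)·(-1) + (-0.3511)·2 + 0.4682·4 = 0.2341; e_2·v_4 = 0.6536·(-4) + 0.2276·1 + 0.6244·(-1) + 0.3618·2 + 0.0146·4 = -2.2292; e_3·v_4 = (-0.1124)·(-4) + 0.2893·1 + 0.4680·(-1) + (-0.7749)·2 + (-0.2902)·4 = -2.4396.
u_4 = v_4 − 0.2341·e_1 + 2.2292·e_2 + 2.4396·e_3 = (-2.9267, 2.1036, 1.6432, 0.9983, 3.2150).
‖u_4‖ = 5.1985, so e_4 = (-0.5630, 0.4047, 0.3161, 0.1920, 0.6185).
Qᵀb = (-1.6386, -3.9916, 2.1117, -1.8011).
Back-substitute: x_4 = -1.8011/5.1985 = -0.3465.
x_3 = (2.1117 + 2.4396·(-0.3465))/4.4850 = 0.2824.
x_2 = (-3.9916 − 1.8820·0.2824 + 2.2292·(-0.3465))/4.6948 = -1.1279.
x_1 = (-1.6386 − 1.9897·(-1.1279) − 0.5852·0.2824 − 0.2341·(-0.3465))/8.5440 = 0.0610.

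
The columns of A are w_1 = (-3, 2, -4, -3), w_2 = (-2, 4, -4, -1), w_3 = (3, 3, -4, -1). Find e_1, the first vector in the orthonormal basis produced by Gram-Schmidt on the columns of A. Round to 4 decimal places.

e_1 = (-0.4867, 0.3244, -0.6489, -0.4867)

w_1 = (-3, 2, -4, -3); ‖w_1‖ = 6.1644, so e_1 = (-0.4867, 0.3244, -0.6489, -0.4867).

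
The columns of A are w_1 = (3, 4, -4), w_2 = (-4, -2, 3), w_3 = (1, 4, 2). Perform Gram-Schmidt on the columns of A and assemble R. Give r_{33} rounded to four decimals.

r_{33} = 4.0482

w_1 = (3, 4, -4); ‖w_1‖ = 6.4031, so e_1 = (0.4685, 0.6247, -0.6247).
e_1·w_2 = 0.4685·(-4) + 0.6247·(-2) + (-0.6247)·3 = -4.9976.
u_2 = w_2 + 4.9976·e_1 = (-1.6585, 1.1220, -0.1220).
‖u_2‖ = 2.0061, so e_2 = (-0.8268, 0.5593, -0.0608).
e_1·w_3 = 0.4685·1 + 0.6247·4 + (-0.6247)·2 = 1.7179; e_2·w_3 = (-0.8268)·1 + 0.5593·4 + (-0.0608)·2 = 1.2888.
u_3 = w_3 − 1.7179·e_1 − 1.2888·e_2 = (1.2606, 2.2061, 3.1515).
r_{33} = ‖u_3‖ = 4.0482.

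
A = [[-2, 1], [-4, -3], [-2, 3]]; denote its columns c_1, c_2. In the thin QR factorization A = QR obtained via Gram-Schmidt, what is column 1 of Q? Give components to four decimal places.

c_1 = (-2, -4, -2); ‖c_1‖ = 4.8990, so e_1 = (-0.4082, -0.8165, -0.4082).

e_1 = (-0.4082, -0.8165, -0.4082)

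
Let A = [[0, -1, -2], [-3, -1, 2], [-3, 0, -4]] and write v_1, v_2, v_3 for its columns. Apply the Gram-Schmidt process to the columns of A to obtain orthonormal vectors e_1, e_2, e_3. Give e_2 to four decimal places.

e_1 = v_1/‖v_1‖ = (0, -3, -3)/4.2426 = (0.0000, -0.7071, -0.7071).
r_{12} = e_1·v_2 = 0.7071.
u_2 = v_2 − 0.7071·e_1 = (-1.0000, -0.5000, 0.5000).
‖u_2‖ = 1.2247, so e_2 = (-0.8165, -0.4082, 0.4082).

e_2 = (-0.8165, -0.4082, 0.4082)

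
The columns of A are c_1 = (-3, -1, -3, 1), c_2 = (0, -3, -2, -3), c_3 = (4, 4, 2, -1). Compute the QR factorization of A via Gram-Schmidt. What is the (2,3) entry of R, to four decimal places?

r_{23} = -1.3572

c_1 = (-3, -1, -3, 1); ‖c_1‖ = 4.4721, so e_1 = (-0.6708, -0.2236, -0.6708, 0.2236).
e_1·c_2 = (-0.6708)·0 + (-0.2236)·(-3) + (-0.6708)·(-2) + 0.2236·(-3) = 1.3416.
u_2 = c_2 − 1.3416·e_1 = (0.9000, -2.7000, -1.1000, -3.3000).
‖u_2‖ = 4.4944, so e_2 = (0.2002, -0.6007, -0.2447, -0.7342).
r_{23} = e_2·c_3 = -1.3572.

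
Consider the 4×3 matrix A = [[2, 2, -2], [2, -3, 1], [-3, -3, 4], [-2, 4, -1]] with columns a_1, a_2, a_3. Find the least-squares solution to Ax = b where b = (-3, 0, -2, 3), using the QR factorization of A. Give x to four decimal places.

x = (-1.6484, -1.1147, -2.2918)

q_1 = a_1/‖a_1‖ = (2, 2, -3, -2)/4.5826 = (0.4364, 0.4364, -0.6547, -0.4364).
r_{12} = q_1·a_2 = -0.2182.
u_2 = a_2 + 0.2182·q_1 = (2.0952, -2.9048, -3.1429, 3.9048).
‖u_2‖ = 6.1606, so q_2 = (0.3401, -0.4715, -0.5102, 0.6338).
r_{13} = q_1·a_3 = -2.6186; r_{23} = q_2·a_3 = -3.8262.
u_3 = a_3 + 2.6186·q_1 + 3.8262·q_2 = (0.4442, 0.3388, 0.3338, 0.2823).
‖u_3‖ = 0.7093, so q_3 = (0.6262, 0.4776, 0.4705, 0.3980).
Qᵀb = (-1.3093, 1.9015, -1.6256).
Back-substitute: x_3 = -1.6256/0.7093 = -2.2918.
x_2 = (1.9015 + 3.8262·(-2.2918))/6.1606 = -1.1147.
x_1 = (-1.3093 + 0.2182·(-1.1147) + 2.6186·(-2.2918))/4.5826 = -1.6484.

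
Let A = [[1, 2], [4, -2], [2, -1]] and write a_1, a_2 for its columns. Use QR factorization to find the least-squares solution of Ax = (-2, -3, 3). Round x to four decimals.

x = (-0.6400, -0.6800)

e_1 = a_1/‖a_1‖ = (1, 4, 2)/4.5826 = (0.2182, 0.8729, 0.4364).
r_{12} = e_1·a_2 = -1.7457.
u_2 = a_2 + 1.7457·e_1 = (2.3810, -0.4762, -0.2381).
‖u_2‖ = 2.4398, so e_2 = (0.9759, -0.1952, -0.0976).
Qᵀb = (-1.7457, -1.6590).
Back-substitute: x_2 = -1.6590/2.4398 = -0.6800.
x_1 = (-1.7457 + 1.7457·(-0.6800))/4.5826 = -0.6400.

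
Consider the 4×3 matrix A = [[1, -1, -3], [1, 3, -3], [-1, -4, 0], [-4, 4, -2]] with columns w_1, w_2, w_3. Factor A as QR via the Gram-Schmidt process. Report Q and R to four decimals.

e_1 = w_1/‖w_1‖ = (1, 1, -1, -4)/4.3589 = (0.2294, 0.2294, -0.2294, -0.9177).
r_{12} = e_1·w_2 = -2.2942.
u_2 = w_2 + 2.2942·e_1 = (-0.4737, 3.5263, -4.5263, 1.8947).
‖u_2‖ = 6.0611, so e_2 = (-0.0782, 0.5818, -0.7468, 0.3126).
r_{13} = e_1·w_3 = 0.4588; r_{23} = e_2·w_3 = -2.1361.
u_3 = w_3 − 0.4588·e_1 + 2.1361·e_2 = (-3.2722, -1.8625, -1.4900, -0.9112).
‖u_3‖ = 4.1505, so e_3 = (-0.7884, -0.4487, -0.3590, -0.2195).

Q = [[0.2294, -0.0782, -0.7884], [0.2294, 0.5818, -0.4487], [-0.2294, -0.7468, -0.3590], [-0.9177, 0.3126, -0.2195]], R = [[4.3589, -2.2942, 0.4588], [0.0000, 6.0611, -2.1361], [0.0000, 0.0000, 4.1505]]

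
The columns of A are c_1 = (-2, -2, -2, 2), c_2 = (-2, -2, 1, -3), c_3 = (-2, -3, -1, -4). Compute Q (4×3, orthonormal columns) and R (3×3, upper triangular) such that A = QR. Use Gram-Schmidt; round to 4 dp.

q_1 = c_1/‖c_1‖ = (-2, -2, -2, 2)/4.0000 = (-0.5000, -0.5000, -0.5000, 0.5000).
r_{12} = q_1·c_2 = 0.0000.
u_2 = c_2 + 0.0000·q_1 = (-2.0000, -2.0000, 1.0000, -3.0000).
‖u_2‖ = 4.2426, so q_2 = (-0.4714, -0.4714, 0.2357, -0.7071).
r_{13} = q_1·c_3 = 1.0000; r_{23} = q_2·c_3 = 4.9497.
u_3 = c_3 − 1.0000·q_1 − 4.9497·q_2 = (0.8333, -0.1667, -1.6667, -1.0000).
‖u_3‖ = 2.1213, so q_3 = (0.3928, -0.0786, -0.7857, -0.4714).

Q = [[-0.5000, -0.4714, 0.3928], [-0.5000, -0.4714, -0.0786], [-0.5000, 0.2357, -0.7857], [0.5000, -0.7071, -0.4714]], R = [[4.0000, 0.0000, 1.0000], [0.0000, 4.2426, 4.9497], [0.0000, 0.0000, 2.1213]]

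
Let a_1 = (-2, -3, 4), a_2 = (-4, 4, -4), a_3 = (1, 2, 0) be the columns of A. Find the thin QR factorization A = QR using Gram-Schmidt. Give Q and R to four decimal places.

Q = [[-0.3714, -0.9197, 0.1270], [-0.5571, 0.3302, 0.7620], [0.7428, -0.2122, 0.6350]], R = [[5.3852, -3.7139, -1.4856], [0.0000, 5.8487, -0.2594], [0.0000, 0.0000, 1.6510]]

a_1 = (-2, -3, 4); ‖a_1‖ = 5.3852, so q_1 = (-0.3714, -0.5571, 0.7428).
q_1·a_2 = (-0.3714)·(-4) + (-0.5571)·4 + 0.7428·(-4) = -3.7139.
u_2 = a_2 + 3.7139·q_1 = (-5.3793, 1.9310, -1.2414).
‖u_2‖ = 5.8487, so q_2 = (-0.9197, 0.3302, -0.2122).
q_1·a_3 = (-0.3714)·1 + (-0.5571)·2 + 0.7428·0 = -1.4856; q_2·a_3 = (-0.9197)·1 + 0.3302·2 + (-0.2122)·0 = -0.2594.
u_3 = a_3 + 1.4856·q_1 + 0.2594·q_2 = (0.2097, 1.2581, 1.0484).
‖u_3‖ = 1.6510, so q_3 = (0.1270, 0.7620, 0.6350).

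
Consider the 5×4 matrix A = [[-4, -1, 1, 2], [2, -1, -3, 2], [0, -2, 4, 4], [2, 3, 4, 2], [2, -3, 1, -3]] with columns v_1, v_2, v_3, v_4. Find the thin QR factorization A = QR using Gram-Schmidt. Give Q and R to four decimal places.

v_1 = (-4, 2, 0, 2, 2); ‖v_1‖ = 5.2915, so e_1 = (-0.7559, 0.3780, 0.0000, 0.3780, 0.3780).
e_1·v_2 = (-0.7559)·(-1) + 0.3780·(-1) + 0.0000·(-2) + 0.3780·3 + 0.3780·(-3) = 0.3780.
u_2 = v_2 − 0.3780·e_1 = (-0.7143, -1.1429, -2.0000, 2.8571, -3.1429).
‖u_2‖ = 4.8844, so e_2 = (-0.1462, -0.2340, -0.4095, 0.5850, -0.6435).
e_1·v_3 = (-0.7559)·1 + 0.3780·(-3) + 0.0000·4 + 0.3780·4 + 0.3780·1 = 0.0000; e_2·v_3 = (-0.1462)·1 + (-0.2340)·(-3) + (-0.4095)·4 + 0.5850·4 + (-0.6435)·1 = 0.6142.
u_3 = v_3 + 0.0000·e_1 − 0.6142·e_2 = (1.0898, -2.8563, 4.2515, 3.6407, 1.3952).
‖u_3‖ = 6.5286, so e_3 = (0.1669, -0.4375, 0.6512, 0.5577, 0.2137).
e_1·v_4 = (-0.7559)·2 + 0.3780·2 + 0.0000·4 + 0.3780·2 + 0.3780·(-3) = -1.1339; e_2·v_4 = (-0.1462)·2 + (-0.2340)·2 + (-0.4095)·4 + 0.5850·2 + (-0.6435)·(-3) = 0.7019; e_3·v_4 = 0.1669·2 + (-0.4375)·2 + 0.6512·4 + 0.5577·2 + 0.2137·(-3) = 2.5379.
u_4 = v_4 + 1.1339·e_1 − 0.7019·e_2 − 2.5379·e_3 = (0.8219, 3.7031, 2.6347, 0.6027, -2.6621).
‖u_4‖ = 5.3648, so e_4 = (0.1532, 0.6903, 0.4911, 0.1123, -0.4962).

Q = [[-0.7559, -0.1462, 0.1669, 0.1532], [0.3780, -0.2340, -0.4375, 0.6903], [0.0000, -0.4095, 0.6512, 0.4911], [0.3780, 0.5850, 0.5577, 0.1123], [0.3780, -0.6435, 0.2137, -0.4962]], R = [[5.2915, 0.3780, 0.0000, -1.1339], [0.0000, 4.8844, 0.6142, 0.7019], [0.0000, 0.0000, 6.5286, 2.5379], [0.0000, 0.0000, 0.0000, 5.3648]]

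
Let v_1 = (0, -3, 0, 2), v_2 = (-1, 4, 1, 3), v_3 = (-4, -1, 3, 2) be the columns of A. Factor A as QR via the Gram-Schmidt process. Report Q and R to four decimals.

v_1 = (0, -3, 0, 2); ‖v_1‖ = 3.6056, so q_1 = (0.0000, -0.8321, 0.0000, 0.5547).
q_1·v_2 = 0.0000·(-1) + (-0.8321)·4 + 0.0000·1 + 0.5547·3 = -1.6641.
u_2 = v_2 + 1.6641·q_1 = (-1.0000, 2.6154, 1.0000, 3.9231).
‖u_2‖ = 4.9225, so q_2 = (-0.2031, 0.5313, 0.2031, 0.7970).
q_1·v_3 = 0.0000·(-4) + (-0.8321)·(-1) + 0.0000·3 + 0.5547·2 = 1.9415; q_2·v_3 = (-0.2031)·(-4) + 0.5313·(-1) + 0.2031·3 + 0.7970·2 = 2.4847.
u_3 = v_3 − 1.9415·q_1 − 2.4847·q_2 = (-3.4952, -0.7048, 2.4952, -1.0571).
‖u_3‖ = 4.4785, so q_3 = (-0.7804, -0.1574, 0.5572, -0.2360).

Q = [[0.0000, -0.2031, -0.7804], [-0.8321, 0.5313, -0.1574], [0.0000, 0.2031, 0.5572], [0.5547, 0.7970, -0.2360]], R = [[3.6056, -1.6641, 1.9415], [0.0000, 4.9225, 2.4847], [0.0000, 0.0000, 4.4785]]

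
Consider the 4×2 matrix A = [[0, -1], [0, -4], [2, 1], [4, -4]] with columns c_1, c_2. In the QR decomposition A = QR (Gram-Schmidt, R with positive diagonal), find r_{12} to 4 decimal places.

r_{12} = -3.1305

e_1 = c_1/‖c_1‖ = (0, 0, 2, 4)/4.4721 = (0.0000, 0.0000, 0.4472, 0.8944).
r_{12} = e_1·c_2 = -3.1305.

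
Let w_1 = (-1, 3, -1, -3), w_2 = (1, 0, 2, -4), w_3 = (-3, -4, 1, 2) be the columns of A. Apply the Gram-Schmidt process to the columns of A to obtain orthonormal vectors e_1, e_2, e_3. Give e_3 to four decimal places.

e_3 = (-0.8841, -0.4227, 0.1116, -0.1652)

w_1 = (-1, 3, -1, -3); ‖w_1‖ = 4.4721, so e_1 = (-0.2236, 0.6708, -0.2236, -0.6708).
e_1·w_2 = (-0.2236)·1 + 0.6708·0 + (-0.2236)·2 + (-0.6708)·(-4) = 2.0125.
u_2 = w_2 − 2.0125·e_1 = (1.4500, -1.3500, 2.4500, -2.6500).
‖u_2‖ = 4.1170, so e_2 = (0.3522, -0.3279, 0.5951, -0.6437).
e_1·w_3 = (-0.2236)·(-3) + 0.6708·(-4) + (-0.2236)·1 + (-0.6708)·2 = -3.5777; e_2·w_3 = 0.3522·(-3) + (-0.3279)·(-4) + 0.5951·1 + (-0.6437)·2 = -0.4372.
u_3 = w_3 + 3.5777·e_1 + 0.4372·e_2 = (-3.6460, -1.7434, 0.4602, -0.6814).
‖u_3‖ = 4.1242, so e_3 = (-0.8841, -0.4227, 0.1116, -0.1652).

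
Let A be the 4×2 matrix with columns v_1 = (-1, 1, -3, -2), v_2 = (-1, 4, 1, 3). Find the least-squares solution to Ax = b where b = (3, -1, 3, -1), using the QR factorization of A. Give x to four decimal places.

x = (-0.8355, -0.3830)

e_1 = v_1/‖v_1‖ = (-1, 1, -3, -2)/3.8730 = (-0.2582, 0.2582, -0.7746, -0.5164).
r_{12} = e_1·v_2 = -1.0328.
u_2 = v_2 + 1.0328·e_1 = (-1.2667, 4.2667, 0.2000, 2.4667).
‖u_2‖ = 5.0925, so e_2 = (-0.2487, 0.8378, 0.0393, 0.4844).
Qᵀb = (-2.8402, -1.9506).
Back-substitute: x_2 = -1.9506/5.0925 = -0.3830.
x_1 = (-2.8402 + 1.0328·(-0.3830))/3.8730 = -0.8355.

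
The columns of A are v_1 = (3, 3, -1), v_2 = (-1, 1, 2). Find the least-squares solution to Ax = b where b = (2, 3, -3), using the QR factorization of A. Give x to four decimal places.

x = (0.8909, -0.5364)

e_1 = v_1/‖v_1‖ = (3, 3, -1)/4.3589 = (0.6882, 0.6882, -0.2294).
r_{12} = e_1·v_2 = -0.4588.
u_2 = v_2 + 0.4588·e_1 = (-0.6842, 1.3158, 1.8947).
‖u_2‖ = 2.4061, so e_2 = (-0.2844, 0.5468, 0.7875).
Qᵀb = (4.1295, -1.2906).
Back-substitute: x_2 = -1.2906/2.4061 = -0.5364.
x_1 = (4.1295 + 0.4588·(-0.5364))/4.3589 = 0.8909.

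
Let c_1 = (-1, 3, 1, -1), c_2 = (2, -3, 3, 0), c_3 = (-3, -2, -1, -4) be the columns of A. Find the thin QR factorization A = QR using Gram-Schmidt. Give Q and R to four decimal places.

Q = [[-0.2887, 0.3266, -0.5085], [0.8660, -0.2449, -0.4016], [0.2887, 0.8981, -0.0626], [-0.2887, -0.1633, -0.7591]], R = [[3.4641, -2.3094, 0.0000], [0.0000, 4.0825, -0.7348], [0.0000, 0.0000, 5.4277]]

c_1 = (-1, 3, 1, -1); ‖c_1‖ = 3.4641, so q_1 = (-0.2887, 0.8660, 0.2887, -0.2887).
q_1·c_2 = (-0.2887)·2 + 0.8660·(-3) + 0.2887·3 + (-0.2887)·0 = -2.3094.
u_2 = c_2 + 2.3094·q_1 = (1.3333, -1.0000, 3.6667, -0.6667).
‖u_2‖ = 4.0825, so q_2 = (0.3266, -0.2449, 0.8981, -0.1633).
q_1·c_3 = (-0.2887)·(-3) + 0.8660·(-2) + 0.2887·(-1) + (-0.2887)·(-4) = 0.0000; q_2·c_3 = 0.3266·(-3) + (-0.2449)·(-2) + 0.8981·(-1) + (-0.1633)·(-4) = -0.7348.
u_3 = c_3 − 0.0000·q_1 + 0.7348·q_2 = (-2.7600, -2.1800, -0.3400, -4.1200).
‖u_3‖ = 5.4277, so q_3 = (-0.5085, -0.4016, -0.0626, -0.7591).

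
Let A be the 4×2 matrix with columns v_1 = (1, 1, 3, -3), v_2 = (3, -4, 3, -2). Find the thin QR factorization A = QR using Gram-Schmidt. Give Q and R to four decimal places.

Q = [[0.2236, 0.4331], [0.2236, -0.8851], [0.6708, 0.1695], [-0.6708, 0.0188]], R = [[4.4721, 3.1305], [0.0000, 5.3104]]

v_1 = (1, 1, 3, -3); ‖v_1‖ = 4.4721, so e_1 = (0.2236, 0.2236, 0.6708, -0.6708).
e_1·v_2 = 0.2236·3 + 0.2236·(-4) + 0.6708·3 + (-0.6708)·(-2) = 3.1305.
u_2 = v_2 − 3.1305·e_1 = (2.3000, -4.7000, 0.9000, 0.1000).
‖u_2‖ = 5.3104, so e_2 = (0.4331, -0.8851, 0.1695, 0.0188).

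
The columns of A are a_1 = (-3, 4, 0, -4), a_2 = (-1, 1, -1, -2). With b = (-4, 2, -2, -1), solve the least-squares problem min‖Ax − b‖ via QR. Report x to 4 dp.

a_1 = (-3, 4, 0, -4); ‖a_1‖ = 6.4031, so q_1 = (-0.4685, 0.6247, 0.0000, -0.6247).
q_1·a_2 = (-0.4685)·(-1) + 0.6247·1 + 0.0000·(-1) + (-0.6247)·(-2) = 2.3426.
u_2 = a_2 − 2.3426·q_1 = (0.0976, -0.4634, -1.0000, -0.5366).
‖u_2‖ = 1.2297, so q_2 = (0.0793, -0.3768, -0.8132, -0.4363).
Qᵀb = (3.7482, 0.9917).
Back-substitute: x_2 = 0.9917/1.2297 = 0.8065.
x_1 = (3.7482 − 2.3426·0.8065)/6.4031 = 0.2903.

x = (0.2903, 0.8065)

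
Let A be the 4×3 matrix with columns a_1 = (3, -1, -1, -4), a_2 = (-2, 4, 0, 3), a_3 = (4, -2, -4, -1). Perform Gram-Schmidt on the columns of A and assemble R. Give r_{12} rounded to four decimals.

r_{12} = -4.2339

a_1 = (3, -1, -1, -4); ‖a_1‖ = 5.1962, so e_1 = (0.5774, -0.1925, -0.1925, -0.7698).
r_{12} = e_1·a_2 = -4.2339.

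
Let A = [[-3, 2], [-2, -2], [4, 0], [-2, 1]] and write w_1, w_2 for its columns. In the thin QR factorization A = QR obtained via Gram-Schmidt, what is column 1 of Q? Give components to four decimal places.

q_1 = (-0.5222, -0.3482, 0.6963, -0.3482)

w_1 = (-3, -2, 4, -2); ‖w_1‖ = 5.7446, so q_1 = (-0.5222, -0.3482, 0.6963, -0.3482).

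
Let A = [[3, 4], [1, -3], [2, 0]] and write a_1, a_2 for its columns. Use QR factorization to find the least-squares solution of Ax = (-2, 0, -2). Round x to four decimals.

x = (-0.6617, -0.0818)

a_1 = (3, 1, 2); ‖a_1‖ = 3.7417, so q_1 = (0.8018, 0.2673, 0.5345).
q_1·a_2 = 0.8018·4 + 0.2673·(-3) + 0.5345·0 = 2.4054.
u_2 = a_2 − 2.4054·q_1 = (2.0714, -3.6429, -1.2857).
‖u_2‖ = 4.3834, so q_2 = (0.4726, -0.8311, -0.2933).
Qᵀb = (-2.6726, -0.3585).
Back-substitute: x_2 = -0.3585/4.3834 = -0.0818.
x_1 = (-2.6726 − 2.4054·(-0.0818))/3.7417 = -0.6617.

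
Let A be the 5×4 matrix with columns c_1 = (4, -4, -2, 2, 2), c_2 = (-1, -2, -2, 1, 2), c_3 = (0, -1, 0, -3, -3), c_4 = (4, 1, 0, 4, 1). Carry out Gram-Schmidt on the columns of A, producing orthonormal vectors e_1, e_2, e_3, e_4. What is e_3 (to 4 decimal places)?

e_3 = (-0.0848, -0.5255, -0.2543, -0.6272, -0.5085)

e_1 = c_1/‖c_1‖ = (4, -4, -2, 2, 2)/6.6332 = (0.6030, -0.6030, -0.3015, 0.3015, 0.3015).
r_{12} = e_1·c_2 = 2.1106.
u_2 = c_2 − 2.1106·e_1 = (-2.2727, -0.7273, -1.3636, 0.3636, 1.3636).
‖u_2‖ = 3.0896, so e_2 = (-0.7356, -0.2354, -0.4414, 0.1177, 0.4414).
r_{13} = e_1·c_3 = -1.2060; r_{23} = e_2·c_3 = -1.4418.
u_3 = c_3 + 1.2060·e_1 + 1.4418·e_2 = (-0.3333, -2.0667, -1.0000, -2.4667, -2.0000).
‖u_3‖ = 3.9328, so e_3 = (-0.0848, -0.5255, -0.2543, -0.6272, -0.5085).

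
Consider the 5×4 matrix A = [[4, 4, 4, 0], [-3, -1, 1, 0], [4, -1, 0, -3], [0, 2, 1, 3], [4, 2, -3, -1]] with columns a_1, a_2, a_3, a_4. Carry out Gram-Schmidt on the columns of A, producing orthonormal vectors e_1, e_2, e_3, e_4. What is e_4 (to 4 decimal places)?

e_4 = (-0.2858, -0.4912, 0.2174, 0.7347, -0.2999)

a_1 = (4, -3, 4, 0, 4); ‖a_1‖ = 7.5498, so e_1 = (0.5298, -0.3974, 0.5298, 0.0000, 0.5298).
e_1·a_2 = 0.5298·4 + (-0.3974)·(-1) + 0.5298·(-1) + 0.0000·2 + 0.5298·2 = 3.0464.
u_2 = a_2 − 3.0464·e_1 = (2.3860, 0.2105, -2.6140, 2.0000, 0.3860).
‖u_2‖ = 4.0889, so e_2 = (0.5835, 0.0515, -0.6393, 0.4891, 0.0944).
e_1·a_3 = 0.5298·4 + (-0.3974)·1 + 0.5298·0 + 0.0000·1 + 0.5298·(-3) = 0.1325; e_2·a_3 = 0.5835·4 + 0.0515·1 + (-0.6393)·0 + 0.4891·1 + 0.0944·(-3) = 2.5915.
u_3 = a_3 − 0.1325·e_1 − 2.5915·e_2 = (2.4176, 0.9192, 1.5866, -0.2676, -3.3148).
‖u_3‖ = 4.5018, so e_3 = (0.5370, 0.2042, 0.3524, -0.0594, -0.7363).
e_1·a_4 = 0.5298·0 + (-0.3974)·0 + 0.5298·(-3) + 0.0000·3 + 0.5298·(-1) = -2.1193; e_2·a_4 = 0.5835·0 + 0.0515·0 + (-0.6393)·(-3) + 0.4891·3 + 0.0944·(-1) = 3.2909; e_3·a_4 = 0.5370·0 + 0.2042·0 + 0.3524·(-3) + (-0.0594)·3 + (-0.7363)·(-1) = -0.4993.
u_4 = a_4 + 2.1193·e_1 − 3.2909·e_2 + 0.4993·e_3 = (-0.5294, -0.9096, 0.4026, 1.3607, -0.5555).
‖u_4‖ = 1.8519, so e_4 = (-0.2858, -0.4912, 0.2174, 0.7347, -0.2999).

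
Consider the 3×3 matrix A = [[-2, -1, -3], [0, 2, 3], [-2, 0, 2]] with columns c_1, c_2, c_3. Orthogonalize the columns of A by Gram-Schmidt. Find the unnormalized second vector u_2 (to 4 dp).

u_2 = (-0.5000, 2.0000, 0.5000)

c_1 = (-2, 0, -2); ‖c_1‖ = 2.8284, so q_1 = (-0.7071, 0.0000, -0.7071).
q_1·c_2 = (-0.7071)·(-1) + 0.0000·2 + (-0.7071)·0 = 0.7071.
u_2 = c_2 − 0.7071·q_1 = (-0.5000, 2.0000, 0.5000).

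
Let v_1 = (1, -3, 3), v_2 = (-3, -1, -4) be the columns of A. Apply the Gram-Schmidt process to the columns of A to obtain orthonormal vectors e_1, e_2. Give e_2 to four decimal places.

e_2 = (-0.5518, -0.6745, -0.4905)

e_1 = v_1/‖v_1‖ = (1, -3, 3)/4.3589 = (0.2294, -0.6882, 0.6882).
r_{12} = e_1·v_2 = -2.7530.
u_2 = v_2 + 2.7530·e_1 = (-2.3684, -2.8947, -2.1053).
‖u_2‖ = 4.2920, so e_2 = (-0.5518, -0.6745, -0.4905).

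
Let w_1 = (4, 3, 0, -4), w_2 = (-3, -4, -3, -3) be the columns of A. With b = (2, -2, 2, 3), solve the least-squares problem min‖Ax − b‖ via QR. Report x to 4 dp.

x = (-0.3620, -0.4033)

q_1 = w_1/‖w_1‖ = (4, 3, 0, -4)/6.4031 = (0.6247, 0.4685, 0.0000, -0.6247).
r_{12} = q_1·w_2 = -1.8741.
u_2 = w_2 + 1.8741·q_1 = (-1.8293, -3.1220, -3.0000, -4.1707).
‖u_2‖ = 6.2839, so q_2 = (-0.2911, -0.4968, -0.4774, -0.6637).
Qᵀb = (-1.5617, -2.5345).
Back-substitute: x_2 = -2.5345/6.2839 = -0.4033.
x_1 = (-1.5617 + 1.8741·(-0.4033))/6.4031 = -0.3620.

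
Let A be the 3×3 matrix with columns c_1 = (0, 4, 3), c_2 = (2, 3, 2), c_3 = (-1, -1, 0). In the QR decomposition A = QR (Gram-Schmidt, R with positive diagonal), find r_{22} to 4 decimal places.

c_1 = (0, 4, 3); ‖c_1‖ = 5.0000, so e_1 = (0.0000, 0.8000, 0.6000).
e_1·c_2 = 0.0000·2 + 0.8000·3 + 0.6000·2 = 3.6000.
u_2 = c_2 − 3.6000·e_1 = (2.0000, 0.1200, -0.1600).
r_{22} = ‖u_2‖ = 2.0100.

r_{22} = 2.0100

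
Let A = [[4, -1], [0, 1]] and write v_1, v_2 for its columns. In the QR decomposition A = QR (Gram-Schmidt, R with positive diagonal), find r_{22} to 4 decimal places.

r_{22} = 1.0000

v_1 = (4, 0); ‖v_1‖ = 4.0000, so e_1 = (1.0000, 0.0000).
e_1·v_2 = 1.0000·(-1) + 0.0000·1 = -1.0000.
u_2 = v_2 + 1.0000·e_1 = (0.0000, 1.0000).
r_{22} = ‖u_2‖ = 1.0000.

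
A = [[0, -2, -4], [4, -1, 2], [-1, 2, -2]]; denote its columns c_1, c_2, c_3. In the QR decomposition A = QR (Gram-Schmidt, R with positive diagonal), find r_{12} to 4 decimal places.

e_1 = c_1/‖c_1‖ = (0, 4, -1)/4.1231 = (0.0000, 0.9701, -0.2425).
r_{12} = e_1·c_2 = -1.4552.

r_{12} = -1.4552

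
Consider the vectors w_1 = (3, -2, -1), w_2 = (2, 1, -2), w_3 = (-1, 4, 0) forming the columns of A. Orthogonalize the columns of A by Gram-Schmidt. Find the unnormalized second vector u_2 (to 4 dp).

u_2 = (0.7143, 1.8571, -1.5714)

w_1 = (3, -2, -1); ‖w_1‖ = 3.7417, so q_1 = (0.8018, -0.5345, -0.2673).
q_1·w_2 = 0.8018·2 + (-0.5345)·1 + (-0.2673)·(-2) = 1.6036.
u_2 = w_2 − 1.6036·q_1 = (0.7143, 1.8571, -1.5714).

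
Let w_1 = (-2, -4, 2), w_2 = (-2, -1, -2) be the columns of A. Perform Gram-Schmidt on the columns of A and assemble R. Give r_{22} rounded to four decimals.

w_1 = (-2, -4, 2); ‖w_1‖ = 4.8990, so q_1 = (-0.4082, -0.8165, 0.4082).
q_1·w_2 = (-0.4082)·(-2) + (-0.8165)·(-1) + 0.4082·(-2) = 0.8165.
u_2 = w_2 − 0.8165·q_1 = (-1.6667, -0.3333, -2.3333).
r_{22} = ‖u_2‖ = 2.8868.

r_{22} = 2.8868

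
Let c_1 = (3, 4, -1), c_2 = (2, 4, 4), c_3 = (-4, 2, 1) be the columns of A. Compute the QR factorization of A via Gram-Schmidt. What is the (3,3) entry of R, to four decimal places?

r_{33} = 4.2040

q_1 = c_1/‖c_1‖ = (3, 4, -1)/5.0990 = (0.5883, 0.7845, -0.1961).
r_{12} = q_1·c_2 = 3.5301.
u_2 = c_2 − 3.5301·q_1 = (-0.0769, 1.2308, 4.6923).
‖u_2‖ = 4.8516, so q_2 = (-0.0159, 0.2537, 0.9672).
r_{13} = q_1·c_3 = -0.9806; r_{23} = q_2·c_3 = 1.5379.
u_3 = c_3 + 0.9806·q_1 − 1.5379·q_2 = (-3.3987, 2.3791, -0.6797).
r_{33} = ‖u_3‖ = 4.2040.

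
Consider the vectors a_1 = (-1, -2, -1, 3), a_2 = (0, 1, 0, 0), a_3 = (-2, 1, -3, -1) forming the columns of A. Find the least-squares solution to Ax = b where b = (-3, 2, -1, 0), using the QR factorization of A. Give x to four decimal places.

q_1 = a_1/‖a_1‖ = (-1, -2, -1, 3)/3.8730 = (-0.2582, -0.5164, -0.2582, 0.7746).
r_{12} = q_1·a_2 = -0.5164.
u_2 = a_2 + 0.5164·q_1 = (-0.1333, 0.7333, -0.1333, 0.4000).
‖u_2‖ = 0.8563, so q_2 = (-0.1557, 0.8563, -0.1557, 0.4671).
r_{13} = q_1·a_3 = 0.0000; r_{23} = q_2·a_3 = 1.1677.
u_3 = a_3 + 0.0000·q_1 − 1.1677·q_2 = (-1.8182, 0.0000, -2.8182, -1.5455).
‖u_3‖ = 3.6927, so q_3 = (-0.4924, 0.0000, -0.7632, -0.4185).
Qᵀb = (0.0000, 2.3355, 2.2403).
Back-substitute: x_3 = 2.2403/3.6927 = 0.6067.
x_2 = (2.3355 − 1.1677·0.6067)/0.8563 = 1.9000.
x_1 = (0.0000 + 0.5164·1.9000 + 0.0000·0.6067)/3.8730 = 0.2533.

x = (0.2533, 1.9000, 0.6067)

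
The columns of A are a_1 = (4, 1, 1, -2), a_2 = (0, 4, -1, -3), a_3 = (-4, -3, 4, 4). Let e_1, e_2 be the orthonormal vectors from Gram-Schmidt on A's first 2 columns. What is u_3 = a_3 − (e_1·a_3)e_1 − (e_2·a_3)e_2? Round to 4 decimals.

a_1 = (4, 1, 1, -2); ‖a_1‖ = 4.6904, so e_1 = (0.8528, 0.2132, 0.2132, -0.4264).
e_1·a_2 = 0.8528·0 + 0.2132·4 + 0.2132·(-1) + (-0.4264)·(-3) = 1.9188.
u_2 = a_2 − 1.9188·e_1 = (-1.6364, 3.5909, -1.4091, -2.1818).
‖u_2‖ = 4.7242, so e_2 = (-0.3464, 0.7601, -0.2983, -0.4618).
e_1·a_3 = 0.8528·(-4) + 0.2132·(-3) + 0.2132·4 + (-0.4264)·4 = -4.9036; e_2·a_3 = (-0.3464)·(-4) + 0.7601·(-3) + (-0.2983)·4 + (-0.4618)·4 = -3.9352.
u_3 = a_3 + 4.9036·e_1 + 3.9352·e_2 = (-1.1813, 1.0367, 3.8717, 0.0916).

u_3 = (-1.1813, 1.0367, 3.8717, 0.0916)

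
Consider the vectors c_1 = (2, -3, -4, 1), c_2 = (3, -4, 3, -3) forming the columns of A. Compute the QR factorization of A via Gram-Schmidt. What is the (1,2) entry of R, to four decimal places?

r_{12} = 0.5477

e_1 = c_1/‖c_1‖ = (2, -3, -4, 1)/5.4772 = (0.3651, -0.5477, -0.7303, 0.1826).
r_{12} = e_1·c_2 = 0.5477.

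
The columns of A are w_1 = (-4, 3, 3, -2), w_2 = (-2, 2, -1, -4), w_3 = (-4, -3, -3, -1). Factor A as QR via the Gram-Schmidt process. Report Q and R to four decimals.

w_1 = (-4, 3, 3, -2); ‖w_1‖ = 6.1644, so e_1 = (-0.6489, 0.4867, 0.4867, -0.3244).
e_1·w_2 = (-0.6489)·(-2) + 0.4867·2 + 0.4867·(-1) + (-0.3244)·(-4) = 3.0822.
u_2 = w_2 − 3.0822·e_1 = (0.0000, 0.5000, -2.5000, -3.0000).
‖u_2‖ = 3.9370, so e_2 = (0.0000, 0.1270, -0.6350, -0.7620).
e_1·w_3 = (-0.6489)·(-4) + 0.4867·(-3) + 0.4867·(-3) + (-0.3244)·(-1) = 0.0000; e_2·w_3 = 0.0000·(-4) + 0.1270·(-3) + (-0.6350)·(-3) + (-0.7620)·(-1) = 2.2860.
u_3 = w_3 − 0.0000·e_1 − 2.2860·e_2 = (-4.0000, -3.2903, -1.5484, 0.7419).
‖u_3‖ = 5.4566, so e_3 = (-0.7331, -0.6030, -0.2838, 0.1360).

Q = [[-0.6489, 0.0000, -0.7331], [0.4867, 0.1270, -0.6030], [0.4867, -0.6350, -0.2838], [-0.3244, -0.7620, 0.1360]], R = [[6.1644, 3.0822, 0.0000], [0.0000, 3.9370, 2.2860], [0.0000, 0.0000, 5.4566]]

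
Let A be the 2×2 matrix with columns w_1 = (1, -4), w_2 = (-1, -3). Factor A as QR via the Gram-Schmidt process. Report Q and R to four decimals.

Q = [[0.2425, -0.9701], [-0.9701, -0.2425]], R = [[4.1231, 2.6679], [0.0000, 1.6977]]

w_1 = (1, -4); ‖w_1‖ = 4.1231, so q_1 = (0.2425, -0.9701).
q_1·w_2 = 0.2425·(-1) + (-0.9701)·(-3) = 2.6679.
u_2 = w_2 − 2.6679·q_1 = (-1.6471, -0.4118).
‖u_2‖ = 1.6977, so q_2 = (-0.9701, -0.2425).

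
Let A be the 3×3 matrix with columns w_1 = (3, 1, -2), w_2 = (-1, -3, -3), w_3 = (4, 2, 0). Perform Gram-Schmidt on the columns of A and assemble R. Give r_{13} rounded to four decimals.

r_{13} = 3.7417

e_1 = w_1/‖w_1‖ = (3, 1, -2)/3.7417 = (0.8018, 0.2673, -0.5345).
r_{13} = e_1·w_3 = 3.7417.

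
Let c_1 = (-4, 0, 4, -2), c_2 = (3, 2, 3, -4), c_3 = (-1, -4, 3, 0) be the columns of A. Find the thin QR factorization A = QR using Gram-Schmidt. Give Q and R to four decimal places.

c_1 = (-4, 0, 4, -2); ‖c_1‖ = 6.0000, so e_1 = (-0.6667, 0.0000, 0.6667, -0.3333).
e_1·c_2 = (-0.6667)·3 + 0.0000·2 + 0.6667·3 + (-0.3333)·(-4) = 1.3333.
u_2 = c_2 − 1.3333·e_1 = (3.8889, 2.0000, 2.1111, -3.5556).
‖u_2‖ = 6.0185, so e_2 = (0.6462, 0.3323, 0.3508, -0.5908).
e_1·c_3 = (-0.6667)·(-1) + 0.0000·(-4) + 0.6667·3 + (-0.3333)·0 = 2.6667; e_2·c_3 = 0.6462·(-1) + 0.3323·(-4) + 0.3508·3 + (-0.5908)·0 = -0.9231.
u_3 = c_3 − 2.6667·e_1 + 0.9231·e_2 = (1.3742, -3.6933, 1.5460, 0.3436).
‖u_3‖ = 4.2470, so e_3 = (0.3236, -0.8696, 0.3640, 0.0809).

Q = [[-0.6667, 0.6462, 0.3236], [0.0000, 0.3323, -0.8696], [0.6667, 0.3508, 0.3640], [-0.3333, -0.5908, 0.0809]], R = [[6.0000, 1.3333, 2.6667], [0.0000, 6.0185, -0.9231], [0.0000, 0.0000, 4.2470]]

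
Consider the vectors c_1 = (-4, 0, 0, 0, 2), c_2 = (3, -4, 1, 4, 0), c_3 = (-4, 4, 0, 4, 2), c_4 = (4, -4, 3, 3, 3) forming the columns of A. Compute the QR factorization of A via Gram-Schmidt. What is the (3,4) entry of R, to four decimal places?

r_{34} = -0.7071

c_1 = (-4, 0, 0, 0, 2); ‖c_1‖ = 4.4721, so q_1 = (-0.8944, 0.0000, 0.0000, 0.0000, 0.4472).
q_1·c_2 = (-0.8944)·3 + 0.0000·(-4) + 0.0000·1 + 0.0000·4 + 0.4472·0 = -2.6833.
u_2 = c_2 + 2.6833·q_1 = (0.6000, -4.0000, 1.0000, 4.0000, 1.2000).
‖u_2‖ = 5.8992, so q_2 = (0.1017, -0.6781, 0.1695, 0.6781, 0.2034).
q_1·c_3 = (-0.8944)·(-4) + 0.0000·4 + 0.0000·0 + 0.0000·4 + 0.4472·2 = 4.4721; q_2·c_3 = 0.1017·(-4) + (-0.6781)·4 + 0.1695·0 + 0.6781·4 + 0.2034·2 = 0.0000.
u_3 = c_3 − 4.4721·q_1 + 0.0000·q_2 = (0.0000, 4.0000, 0.0000, 4.0000, 0.0000).
‖u_3‖ = 5.6569, so q_3 = (0.0000, 0.7071, 0.0000, 0.7071, 0.0000).
r_{34} = q_3·c_4 = -0.7071.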